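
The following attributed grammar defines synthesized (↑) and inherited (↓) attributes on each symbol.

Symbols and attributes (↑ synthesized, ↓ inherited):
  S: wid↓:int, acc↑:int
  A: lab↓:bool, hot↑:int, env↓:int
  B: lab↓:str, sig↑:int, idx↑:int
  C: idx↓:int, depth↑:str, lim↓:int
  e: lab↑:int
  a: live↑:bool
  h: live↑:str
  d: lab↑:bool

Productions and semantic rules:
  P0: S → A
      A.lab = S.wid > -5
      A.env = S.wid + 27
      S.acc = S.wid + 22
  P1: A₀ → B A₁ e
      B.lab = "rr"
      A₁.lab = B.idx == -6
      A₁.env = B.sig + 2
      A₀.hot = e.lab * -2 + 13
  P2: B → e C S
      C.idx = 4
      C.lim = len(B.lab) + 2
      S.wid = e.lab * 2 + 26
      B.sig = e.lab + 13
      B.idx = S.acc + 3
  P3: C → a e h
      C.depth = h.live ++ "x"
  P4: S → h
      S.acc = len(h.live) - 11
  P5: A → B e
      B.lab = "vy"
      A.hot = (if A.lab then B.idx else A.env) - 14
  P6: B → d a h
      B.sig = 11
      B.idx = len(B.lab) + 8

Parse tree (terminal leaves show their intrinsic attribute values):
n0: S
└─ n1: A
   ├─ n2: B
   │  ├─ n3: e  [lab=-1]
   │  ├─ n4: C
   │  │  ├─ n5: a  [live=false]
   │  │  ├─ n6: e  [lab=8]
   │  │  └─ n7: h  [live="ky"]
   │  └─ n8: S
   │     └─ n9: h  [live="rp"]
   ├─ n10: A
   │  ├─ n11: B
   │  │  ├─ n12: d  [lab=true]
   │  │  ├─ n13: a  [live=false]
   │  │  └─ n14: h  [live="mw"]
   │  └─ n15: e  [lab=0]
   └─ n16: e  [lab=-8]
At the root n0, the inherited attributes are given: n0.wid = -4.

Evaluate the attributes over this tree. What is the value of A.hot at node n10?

-4

1. n0.wid = -4  [given at root]
2. n1.lab = true  [S.wid > -5]
3. n1.env = 23  [S.wid + 27]
4. n2.lab = "rr"  ["rr"]
5. n3.lab = -1  [terminal]
6. n4.idx = 4  [4]
7. n4.lim = 4  [len(B.lab) + 2]
8. n5.live = false  [terminal]
9. n6.lab = 8  [terminal]
10. n7.live = "ky"  [terminal]
11. n4.depth = "kyx"  [h.live ++ "x"]
12. n8.wid = 24  [e.lab * 2 + 26]
13. n9.live = "rp"  [terminal]
14. n8.acc = -9  [len(h.live) - 11]
15. n2.sig = 12  [e.lab + 13]
16. n2.idx = -6  [S.acc + 3]
17. n10.lab = true  [B.idx == -6]
18. n10.env = 14  [B.sig + 2]
19. n11.lab = "vy"  ["vy"]
20. n12.lab = true  [terminal]
21. n13.live = false  [terminal]
22. n14.live = "mw"  [terminal]
23. n11.sig = 11  [11]
24. n11.idx = 10  [len(B.lab) + 8]
25. n15.lab = 0  [terminal]
26. n10.hot = -4  [(if A.lab then B.idx else A.env) - 14]
27. n16.lab = -8  [terminal]
28. n1.hot = 29  [e.lab * -2 + 13]
29. n0.acc = 18  [S.wid + 22]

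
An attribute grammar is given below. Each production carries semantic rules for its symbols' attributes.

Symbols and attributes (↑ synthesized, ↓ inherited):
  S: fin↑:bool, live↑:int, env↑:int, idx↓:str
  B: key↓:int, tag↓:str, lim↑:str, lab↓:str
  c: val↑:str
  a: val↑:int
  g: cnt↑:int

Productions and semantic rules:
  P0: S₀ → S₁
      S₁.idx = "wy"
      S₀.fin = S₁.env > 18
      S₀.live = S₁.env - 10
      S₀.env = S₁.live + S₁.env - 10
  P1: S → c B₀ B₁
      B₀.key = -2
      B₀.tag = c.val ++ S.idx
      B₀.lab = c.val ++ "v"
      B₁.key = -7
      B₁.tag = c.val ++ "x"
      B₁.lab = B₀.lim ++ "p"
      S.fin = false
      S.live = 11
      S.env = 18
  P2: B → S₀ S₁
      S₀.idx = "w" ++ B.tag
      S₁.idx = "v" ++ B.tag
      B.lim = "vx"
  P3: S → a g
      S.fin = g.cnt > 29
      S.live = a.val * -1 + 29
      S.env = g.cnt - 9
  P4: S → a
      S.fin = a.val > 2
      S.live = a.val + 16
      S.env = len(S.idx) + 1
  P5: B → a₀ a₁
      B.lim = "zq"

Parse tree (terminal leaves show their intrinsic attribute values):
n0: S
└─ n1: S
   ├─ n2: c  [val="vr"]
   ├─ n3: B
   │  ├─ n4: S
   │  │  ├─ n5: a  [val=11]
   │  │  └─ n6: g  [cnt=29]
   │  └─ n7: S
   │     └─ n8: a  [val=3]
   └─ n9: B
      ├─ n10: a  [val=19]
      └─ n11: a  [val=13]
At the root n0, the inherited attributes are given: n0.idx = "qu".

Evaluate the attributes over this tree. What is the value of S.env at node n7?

1. n0.idx = "qu"  [given at root]
2. n1.idx = "wy"  ["wy"]
3. n2.val = "vr"  [terminal]
4. n3.key = -2  [-2]
5. n3.tag = "vrwy"  [c.val ++ S.idx]
6. n3.lab = "vrv"  [c.val ++ "v"]
7. n4.idx = "wvrwy"  ["w" ++ B.tag]
8. n5.val = 11  [terminal]
9. n6.cnt = 29  [terminal]
10. n4.fin = false  [g.cnt > 29]
11. n4.live = 18  [a.val * -1 + 29]
12. n4.env = 20  [g.cnt - 9]
13. n7.idx = "vvrwy"  ["v" ++ B.tag]
14. n8.val = 3  [terminal]
15. n7.fin = true  [a.val > 2]
16. n7.live = 19  [a.val + 16]
17. n7.env = 6  [len(S.idx) + 1]
18. n3.lim = "vx"  ["vx"]
19. n9.key = -7  [-7]
20. n9.tag = "vrx"  [c.val ++ "x"]
21. n9.lab = "vxp"  [B₀.lim ++ "p"]
22. n10.val = 19  [terminal]
23. n11.val = 13  [terminal]
24. n9.lim = "zq"  ["zq"]
25. n1.fin = false  [false]
26. n1.live = 11  [11]
27. n1.env = 18  [18]
28. n0.fin = false  [S₁.env > 18]
29. n0.live = 8  [S₁.env - 10]
30. n0.env = 19  [S₁.live + S₁.env - 10]

6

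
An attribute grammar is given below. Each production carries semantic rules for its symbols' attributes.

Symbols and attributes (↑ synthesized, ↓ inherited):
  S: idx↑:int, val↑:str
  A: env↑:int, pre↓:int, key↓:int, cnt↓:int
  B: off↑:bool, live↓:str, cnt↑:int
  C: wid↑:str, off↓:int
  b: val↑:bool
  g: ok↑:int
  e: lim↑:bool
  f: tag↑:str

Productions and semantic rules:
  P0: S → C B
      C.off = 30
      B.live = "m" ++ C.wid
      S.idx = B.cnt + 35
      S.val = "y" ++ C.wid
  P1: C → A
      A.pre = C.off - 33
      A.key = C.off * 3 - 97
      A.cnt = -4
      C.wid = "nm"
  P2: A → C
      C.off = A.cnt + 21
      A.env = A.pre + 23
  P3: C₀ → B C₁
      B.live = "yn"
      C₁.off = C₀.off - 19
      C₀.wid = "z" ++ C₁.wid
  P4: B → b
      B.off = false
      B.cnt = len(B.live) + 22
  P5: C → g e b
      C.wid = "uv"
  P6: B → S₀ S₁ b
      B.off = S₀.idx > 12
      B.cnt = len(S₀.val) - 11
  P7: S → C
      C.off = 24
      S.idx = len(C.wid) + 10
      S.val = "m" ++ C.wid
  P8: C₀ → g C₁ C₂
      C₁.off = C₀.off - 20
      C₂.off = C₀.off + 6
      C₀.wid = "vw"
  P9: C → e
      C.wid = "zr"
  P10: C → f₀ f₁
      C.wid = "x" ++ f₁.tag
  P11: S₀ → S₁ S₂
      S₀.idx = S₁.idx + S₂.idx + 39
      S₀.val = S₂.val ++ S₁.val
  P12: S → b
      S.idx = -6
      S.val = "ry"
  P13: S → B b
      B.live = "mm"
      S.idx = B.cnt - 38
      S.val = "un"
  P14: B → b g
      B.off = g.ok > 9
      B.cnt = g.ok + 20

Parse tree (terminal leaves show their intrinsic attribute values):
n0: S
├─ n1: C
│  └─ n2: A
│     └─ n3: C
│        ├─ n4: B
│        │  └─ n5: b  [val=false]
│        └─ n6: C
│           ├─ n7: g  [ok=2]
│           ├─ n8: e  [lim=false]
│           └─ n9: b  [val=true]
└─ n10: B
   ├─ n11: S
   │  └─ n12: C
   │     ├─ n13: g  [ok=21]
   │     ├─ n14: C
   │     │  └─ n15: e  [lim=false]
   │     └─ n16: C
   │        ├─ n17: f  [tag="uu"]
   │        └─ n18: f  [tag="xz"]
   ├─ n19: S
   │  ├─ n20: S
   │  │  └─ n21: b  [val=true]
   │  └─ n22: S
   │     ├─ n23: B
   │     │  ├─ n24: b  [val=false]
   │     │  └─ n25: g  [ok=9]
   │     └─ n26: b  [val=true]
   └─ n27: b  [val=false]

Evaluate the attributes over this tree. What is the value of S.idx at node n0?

1. n1.off = 30  [30]
2. n2.pre = -3  [C.off - 33]
3. n2.key = -7  [C.off * 3 - 97]
4. n2.cnt = -4  [-4]
5. n3.off = 17  [A.cnt + 21]
6. n4.live = "yn"  ["yn"]
7. n5.val = false  [terminal]
8. n4.off = false  [false]
9. n4.cnt = 24  [len(B.live) + 22]
10. n6.off = -2  [C₀.off - 19]
11. n7.ok = 2  [terminal]
12. n8.lim = false  [terminal]
13. n9.val = true  [terminal]
14. n6.wid = "uv"  ["uv"]
15. n3.wid = "zuv"  ["z" ++ C₁.wid]
16. n2.env = 20  [A.pre + 23]
17. n1.wid = "nm"  ["nm"]
18. n10.live = "mnm"  ["m" ++ C.wid]
19. n12.off = 24  [24]
20. n13.ok = 21  [terminal]
21. n14.off = 4  [C₀.off - 20]
22. n15.lim = false  [terminal]
23. n14.wid = "zr"  ["zr"]
24. n16.off = 30  [C₀.off + 6]
25. n17.tag = "uu"  [terminal]
26. n18.tag = "xz"  [terminal]
27. n16.wid = "xxz"  ["x" ++ f₁.tag]
28. n12.wid = "vw"  ["vw"]
29. n11.idx = 12  [len(C.wid) + 10]
30. n11.val = "mvw"  ["m" ++ C.wid]
31. n21.val = true  [terminal]
32. n20.idx = -6  [-6]
33. n20.val = "ry"  ["ry"]
34. n23.live = "mm"  ["mm"]
35. n24.val = false  [terminal]
36. n25.ok = 9  [terminal]
37. n23.off = false  [g.ok > 9]
38. n23.cnt = 29  [g.ok + 20]
39. n26.val = true  [terminal]
40. n22.idx = -9  [B.cnt - 38]
41. n22.val = "un"  ["un"]
42. n19.idx = 24  [S₁.idx + S₂.idx + 39]
43. n19.val = "unry"  [S₂.val ++ S₁.val]
44. n27.val = false  [terminal]
45. n10.off = false  [S₀.idx > 12]
46. n10.cnt = -8  [len(S₀.val) - 11]
47. n0.idx = 27  [B.cnt + 35]
48. n0.val = "ynm"  ["y" ++ C.wid]

27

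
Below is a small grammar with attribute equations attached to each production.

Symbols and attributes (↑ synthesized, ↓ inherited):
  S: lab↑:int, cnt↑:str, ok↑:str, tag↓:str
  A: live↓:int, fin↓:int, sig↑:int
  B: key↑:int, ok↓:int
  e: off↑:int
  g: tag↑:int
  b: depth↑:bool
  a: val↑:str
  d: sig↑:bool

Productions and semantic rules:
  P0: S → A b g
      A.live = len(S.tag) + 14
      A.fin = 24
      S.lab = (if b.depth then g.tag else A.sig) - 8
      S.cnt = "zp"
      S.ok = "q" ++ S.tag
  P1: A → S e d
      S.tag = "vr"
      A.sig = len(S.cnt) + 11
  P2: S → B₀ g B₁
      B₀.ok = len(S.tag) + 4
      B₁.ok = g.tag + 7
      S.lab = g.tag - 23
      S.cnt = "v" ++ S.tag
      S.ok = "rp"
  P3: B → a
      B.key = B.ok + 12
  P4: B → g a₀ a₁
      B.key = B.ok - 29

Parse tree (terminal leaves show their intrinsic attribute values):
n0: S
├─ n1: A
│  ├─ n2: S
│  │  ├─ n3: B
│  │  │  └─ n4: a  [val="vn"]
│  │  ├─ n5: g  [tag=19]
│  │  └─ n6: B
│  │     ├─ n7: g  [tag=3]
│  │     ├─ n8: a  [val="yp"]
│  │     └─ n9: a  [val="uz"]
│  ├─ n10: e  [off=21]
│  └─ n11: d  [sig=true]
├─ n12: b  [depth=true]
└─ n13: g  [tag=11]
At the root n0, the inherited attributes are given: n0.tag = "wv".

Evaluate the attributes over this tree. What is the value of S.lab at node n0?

3

1. n0.tag = "wv"  [given at root]
2. n1.live = 16  [len(S.tag) + 14]
3. n1.fin = 24  [24]
4. n2.tag = "vr"  ["vr"]
5. n3.ok = 6  [len(S.tag) + 4]
6. n4.val = "vn"  [terminal]
7. n3.key = 18  [B.ok + 12]
8. n5.tag = 19  [terminal]
9. n6.ok = 26  [g.tag + 7]
10. n7.tag = 3  [terminal]
11. n8.val = "yp"  [terminal]
12. n9.val = "uz"  [terminal]
13. n6.key = -3  [B.ok - 29]
14. n2.lab = -4  [g.tag - 23]
15. n2.cnt = "vvr"  ["v" ++ S.tag]
16. n2.ok = "rp"  ["rp"]
17. n10.off = 21  [terminal]
18. n11.sig = true  [terminal]
19. n1.sig = 14  [len(S.cnt) + 11]
20. n12.depth = true  [terminal]
21. n13.tag = 11  [terminal]
22. n0.lab = 3  [(if b.depth then g.tag else A.sig) - 8]
23. n0.cnt = "zp"  ["zp"]
24. n0.ok = "qwv"  ["q" ++ S.tag]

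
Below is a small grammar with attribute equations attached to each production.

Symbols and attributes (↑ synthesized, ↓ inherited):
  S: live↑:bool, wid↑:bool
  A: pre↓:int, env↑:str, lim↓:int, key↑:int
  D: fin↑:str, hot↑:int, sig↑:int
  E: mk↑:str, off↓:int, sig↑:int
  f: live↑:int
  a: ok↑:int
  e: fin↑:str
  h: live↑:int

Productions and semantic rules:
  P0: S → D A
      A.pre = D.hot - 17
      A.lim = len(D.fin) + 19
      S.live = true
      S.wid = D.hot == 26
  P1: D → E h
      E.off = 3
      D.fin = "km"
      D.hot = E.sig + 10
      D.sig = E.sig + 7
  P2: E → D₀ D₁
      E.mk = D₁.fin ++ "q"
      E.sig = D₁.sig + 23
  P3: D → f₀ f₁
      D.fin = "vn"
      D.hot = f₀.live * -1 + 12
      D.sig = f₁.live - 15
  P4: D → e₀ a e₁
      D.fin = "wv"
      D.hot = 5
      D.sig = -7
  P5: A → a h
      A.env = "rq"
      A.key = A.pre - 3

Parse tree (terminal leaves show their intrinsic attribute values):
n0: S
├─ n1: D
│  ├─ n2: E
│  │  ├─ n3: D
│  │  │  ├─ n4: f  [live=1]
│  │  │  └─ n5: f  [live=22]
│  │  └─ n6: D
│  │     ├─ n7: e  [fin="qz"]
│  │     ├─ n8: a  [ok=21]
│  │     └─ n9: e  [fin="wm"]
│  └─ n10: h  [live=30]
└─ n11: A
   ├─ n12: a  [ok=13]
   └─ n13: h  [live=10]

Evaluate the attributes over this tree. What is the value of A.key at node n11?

1. n2.off = 3  [3]
2. n4.live = 1  [terminal]
3. n5.live = 22  [terminal]
4. n3.fin = "vn"  ["vn"]
5. n3.hot = 11  [f₀.live * -1 + 12]
6. n3.sig = 7  [f₁.live - 15]
7. n7.fin = "qz"  [terminal]
8. n8.ok = 21  [terminal]
9. n9.fin = "wm"  [terminal]
10. n6.fin = "wv"  ["wv"]
11. n6.hot = 5  [5]
12. n6.sig = -7  [-7]
13. n2.mk = "wvq"  [D₁.fin ++ "q"]
14. n2.sig = 16  [D₁.sig + 23]
15. n10.live = 30  [terminal]
16. n1.fin = "km"  ["km"]
17. n1.hot = 26  [E.sig + 10]
18. n1.sig = 23  [E.sig + 7]
19. n11.pre = 9  [D.hot - 17]
20. n11.lim = 21  [len(D.fin) + 19]
21. n12.ok = 13  [terminal]
22. n13.live = 10  [terminal]
23. n11.env = "rq"  ["rq"]
24. n11.key = 6  [A.pre - 3]
25. n0.live = true  [true]
26. n0.wid = true  [D.hot == 26]

6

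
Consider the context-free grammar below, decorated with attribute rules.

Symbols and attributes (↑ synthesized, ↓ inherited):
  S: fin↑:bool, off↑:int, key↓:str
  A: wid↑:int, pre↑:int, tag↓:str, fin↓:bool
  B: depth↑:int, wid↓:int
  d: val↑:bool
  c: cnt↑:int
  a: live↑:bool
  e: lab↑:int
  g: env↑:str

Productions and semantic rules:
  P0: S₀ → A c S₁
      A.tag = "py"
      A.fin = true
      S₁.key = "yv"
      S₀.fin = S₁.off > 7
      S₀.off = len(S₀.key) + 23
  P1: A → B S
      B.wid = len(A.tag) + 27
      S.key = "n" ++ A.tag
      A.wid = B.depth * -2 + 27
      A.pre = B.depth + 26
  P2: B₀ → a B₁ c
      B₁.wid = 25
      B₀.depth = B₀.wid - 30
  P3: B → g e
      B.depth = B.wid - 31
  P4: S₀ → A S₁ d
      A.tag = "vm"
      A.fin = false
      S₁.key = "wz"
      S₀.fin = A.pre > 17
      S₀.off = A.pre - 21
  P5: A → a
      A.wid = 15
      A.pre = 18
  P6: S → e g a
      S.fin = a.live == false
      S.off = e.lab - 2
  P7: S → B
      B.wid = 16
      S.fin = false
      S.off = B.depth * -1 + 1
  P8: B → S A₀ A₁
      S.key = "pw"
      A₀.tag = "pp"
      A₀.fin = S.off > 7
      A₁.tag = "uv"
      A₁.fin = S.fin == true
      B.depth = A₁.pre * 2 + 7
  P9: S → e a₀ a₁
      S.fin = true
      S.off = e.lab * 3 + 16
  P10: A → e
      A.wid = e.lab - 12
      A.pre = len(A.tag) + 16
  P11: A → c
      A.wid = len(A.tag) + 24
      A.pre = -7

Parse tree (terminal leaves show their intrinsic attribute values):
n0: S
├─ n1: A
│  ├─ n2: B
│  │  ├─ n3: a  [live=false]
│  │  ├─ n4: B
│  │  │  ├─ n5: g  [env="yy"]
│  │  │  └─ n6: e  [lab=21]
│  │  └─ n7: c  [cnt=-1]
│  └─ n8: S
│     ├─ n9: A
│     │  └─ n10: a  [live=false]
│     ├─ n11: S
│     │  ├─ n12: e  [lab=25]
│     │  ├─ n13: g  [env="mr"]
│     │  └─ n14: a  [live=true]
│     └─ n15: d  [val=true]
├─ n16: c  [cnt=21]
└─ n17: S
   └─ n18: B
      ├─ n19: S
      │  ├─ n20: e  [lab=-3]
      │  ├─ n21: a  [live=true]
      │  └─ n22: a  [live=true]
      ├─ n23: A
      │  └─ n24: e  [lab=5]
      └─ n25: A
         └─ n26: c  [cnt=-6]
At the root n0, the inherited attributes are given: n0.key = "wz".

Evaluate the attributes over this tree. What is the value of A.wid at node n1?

29

1. n0.key = "wz"  [given at root]
2. n1.tag = "py"  ["py"]
3. n1.fin = true  [true]
4. n2.wid = 29  [len(A.tag) + 27]
5. n3.live = false  [terminal]
6. n4.wid = 25  [25]
7. n5.env = "yy"  [terminal]
8. n6.lab = 21  [terminal]
9. n4.depth = -6  [B.wid - 31]
10. n7.cnt = -1  [terminal]
11. n2.depth = -1  [B₀.wid - 30]
12. n8.key = "npy"  ["n" ++ A.tag]
13. n9.tag = "vm"  ["vm"]
14. n9.fin = false  [false]
15. n10.live = false  [terminal]
16. n9.wid = 15  [15]
17. n9.pre = 18  [18]
18. n11.key = "wz"  ["wz"]
19. n12.lab = 25  [terminal]
20. n13.env = "mr"  [terminal]
21. n14.live = true  [terminal]
22. n11.fin = false  [a.live == false]
23. n11.off = 23  [e.lab - 2]
24. n15.val = true  [terminal]
25. n8.fin = true  [A.pre > 17]
26. n8.off = -3  [A.pre - 21]
27. n1.wid = 29  [B.depth * -2 + 27]
28. n1.pre = 25  [B.depth + 26]
29. n16.cnt = 21  [terminal]
30. n17.key = "yv"  ["yv"]
31. n18.wid = 16  [16]
32. n19.key = "pw"  ["pw"]
33. n20.lab = -3  [terminal]
34. n21.live = true  [terminal]
35. n22.live = true  [terminal]
36. n19.fin = true  [true]
37. n19.off = 7  [e.lab * 3 + 16]
38. n23.tag = "pp"  ["pp"]
39. n23.fin = false  [S.off > 7]
40. n24.lab = 5  [terminal]
41. n23.wid = -7  [e.lab - 12]
42. n23.pre = 18  [len(A.tag) + 16]
43. n25.tag = "uv"  ["uv"]
44. n25.fin = true  [S.fin == true]
45. n26.cnt = -6  [terminal]
46. n25.wid = 26  [len(A.tag) + 24]
47. n25.pre = -7  [-7]
48. n18.depth = -7  [A₁.pre * 2 + 7]
49. n17.fin = false  [false]
50. n17.off = 8  [B.depth * -1 + 1]
51. n0.fin = true  [S₁.off > 7]
52. n0.off = 25  [len(S₀.key) + 23]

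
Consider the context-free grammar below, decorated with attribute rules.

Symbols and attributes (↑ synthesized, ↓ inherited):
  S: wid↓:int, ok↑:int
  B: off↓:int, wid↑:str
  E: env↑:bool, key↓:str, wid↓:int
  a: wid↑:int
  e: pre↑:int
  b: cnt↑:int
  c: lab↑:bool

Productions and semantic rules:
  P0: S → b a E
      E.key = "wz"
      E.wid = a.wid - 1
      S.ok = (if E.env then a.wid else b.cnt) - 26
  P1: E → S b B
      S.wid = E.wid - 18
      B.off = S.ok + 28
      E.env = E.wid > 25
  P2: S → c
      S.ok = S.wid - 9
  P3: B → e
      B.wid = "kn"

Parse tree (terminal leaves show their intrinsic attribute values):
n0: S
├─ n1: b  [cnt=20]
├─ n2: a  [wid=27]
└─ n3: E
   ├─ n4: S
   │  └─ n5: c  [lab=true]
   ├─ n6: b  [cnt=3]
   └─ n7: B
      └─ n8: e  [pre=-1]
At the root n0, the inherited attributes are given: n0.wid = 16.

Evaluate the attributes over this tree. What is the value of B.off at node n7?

27

1. n0.wid = 16  [given at root]
2. n1.cnt = 20  [terminal]
3. n2.wid = 27  [terminal]
4. n3.key = "wz"  ["wz"]
5. n3.wid = 26  [a.wid - 1]
6. n4.wid = 8  [E.wid - 18]
7. n5.lab = true  [terminal]
8. n4.ok = -1  [S.wid - 9]
9. n6.cnt = 3  [terminal]
10. n7.off = 27  [S.ok + 28]
11. n8.pre = -1  [terminal]
12. n7.wid = "kn"  ["kn"]
13. n3.env = true  [E.wid > 25]
14. n0.ok = 1  [(if E.env then a.wid else b.cnt) - 26]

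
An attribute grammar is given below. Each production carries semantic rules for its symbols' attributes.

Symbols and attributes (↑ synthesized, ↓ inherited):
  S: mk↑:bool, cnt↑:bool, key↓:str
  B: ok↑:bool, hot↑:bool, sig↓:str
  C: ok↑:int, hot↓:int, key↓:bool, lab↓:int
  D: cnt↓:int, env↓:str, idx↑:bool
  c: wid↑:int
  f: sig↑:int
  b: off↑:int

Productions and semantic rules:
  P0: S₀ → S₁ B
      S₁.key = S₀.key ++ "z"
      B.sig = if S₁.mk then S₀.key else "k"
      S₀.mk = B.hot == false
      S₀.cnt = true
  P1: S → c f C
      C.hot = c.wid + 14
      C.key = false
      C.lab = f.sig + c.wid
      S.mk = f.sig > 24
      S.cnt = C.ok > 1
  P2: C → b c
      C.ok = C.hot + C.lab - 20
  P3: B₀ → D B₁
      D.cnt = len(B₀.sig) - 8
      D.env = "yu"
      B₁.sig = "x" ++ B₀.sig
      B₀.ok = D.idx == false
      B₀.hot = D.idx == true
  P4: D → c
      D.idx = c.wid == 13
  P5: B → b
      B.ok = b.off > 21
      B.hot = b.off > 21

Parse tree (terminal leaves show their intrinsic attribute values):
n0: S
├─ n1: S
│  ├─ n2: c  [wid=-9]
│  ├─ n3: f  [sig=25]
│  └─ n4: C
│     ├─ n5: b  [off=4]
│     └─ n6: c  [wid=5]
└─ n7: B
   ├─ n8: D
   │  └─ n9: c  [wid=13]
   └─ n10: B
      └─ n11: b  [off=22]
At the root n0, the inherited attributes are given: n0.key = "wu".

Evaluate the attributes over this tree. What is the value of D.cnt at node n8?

-6

1. n0.key = "wu"  [given at root]
2. n1.key = "wuz"  [S₀.key ++ "z"]
3. n2.wid = -9  [terminal]
4. n3.sig = 25  [terminal]
5. n4.hot = 5  [c.wid + 14]
6. n4.key = false  [false]
7. n4.lab = 16  [f.sig + c.wid]
8. n5.off = 4  [terminal]
9. n6.wid = 5  [terminal]
10. n4.ok = 1  [C.hot + C.lab - 20]
11. n1.mk = true  [f.sig > 24]
12. n1.cnt = false  [C.ok > 1]
13. n7.sig = "wu"  [if S₁.mk then S₀.key else "k"]
14. n8.cnt = -6  [len(B₀.sig) - 8]
15. n8.env = "yu"  ["yu"]
16. n9.wid = 13  [terminal]
17. n8.idx = true  [c.wid == 13]
18. n10.sig = "xwu"  ["x" ++ B₀.sig]
19. n11.off = 22  [terminal]
20. n10.ok = true  [b.off > 21]
21. n10.hot = true  [b.off > 21]
22. n7.ok = false  [D.idx == false]
23. n7.hot = true  [D.idx == true]
24. n0.mk = false  [B.hot == false]
25. n0.cnt = true  [true]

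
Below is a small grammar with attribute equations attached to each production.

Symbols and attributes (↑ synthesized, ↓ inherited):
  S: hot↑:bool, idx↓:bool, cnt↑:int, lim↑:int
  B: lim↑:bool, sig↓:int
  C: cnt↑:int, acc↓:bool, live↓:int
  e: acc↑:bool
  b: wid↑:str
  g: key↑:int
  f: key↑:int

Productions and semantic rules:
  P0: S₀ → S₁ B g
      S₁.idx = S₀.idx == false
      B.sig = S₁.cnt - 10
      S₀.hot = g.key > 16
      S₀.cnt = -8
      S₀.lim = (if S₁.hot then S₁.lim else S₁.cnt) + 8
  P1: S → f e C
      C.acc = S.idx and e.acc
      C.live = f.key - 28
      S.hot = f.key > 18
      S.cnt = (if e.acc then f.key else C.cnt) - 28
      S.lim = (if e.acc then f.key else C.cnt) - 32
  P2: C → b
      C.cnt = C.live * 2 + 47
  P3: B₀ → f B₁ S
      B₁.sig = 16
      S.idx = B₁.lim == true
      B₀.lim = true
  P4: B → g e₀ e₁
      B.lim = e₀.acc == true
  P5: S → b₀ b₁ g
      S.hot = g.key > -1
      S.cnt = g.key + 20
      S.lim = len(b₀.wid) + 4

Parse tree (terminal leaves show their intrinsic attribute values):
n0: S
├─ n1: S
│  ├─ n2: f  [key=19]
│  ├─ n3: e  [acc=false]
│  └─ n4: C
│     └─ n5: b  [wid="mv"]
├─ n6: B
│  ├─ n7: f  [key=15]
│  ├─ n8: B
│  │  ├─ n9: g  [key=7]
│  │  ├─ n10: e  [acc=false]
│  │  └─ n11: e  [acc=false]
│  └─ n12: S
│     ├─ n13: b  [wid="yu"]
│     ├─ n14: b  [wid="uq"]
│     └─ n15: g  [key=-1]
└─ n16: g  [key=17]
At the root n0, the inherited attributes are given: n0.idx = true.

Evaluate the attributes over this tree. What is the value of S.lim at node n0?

5

1. n0.idx = true  [given at root]
2. n1.idx = false  [S₀.idx == false]
3. n2.key = 19  [terminal]
4. n3.acc = false  [terminal]
5. n4.acc = false  [S.idx and e.acc]
6. n4.live = -9  [f.key - 28]
7. n5.wid = "mv"  [terminal]
8. n4.cnt = 29  [C.live * 2 + 47]
9. n1.hot = true  [f.key > 18]
10. n1.cnt = 1  [(if e.acc then f.key else C.cnt) - 28]
11. n1.lim = -3  [(if e.acc then f.key else C.cnt) - 32]
12. n6.sig = -9  [S₁.cnt - 10]
13. n7.key = 15  [terminal]
14. n8.sig = 16  [16]
15. n9.key = 7  [terminal]
16. n10.acc = false  [terminal]
17. n11.acc = false  [terminal]
18. n8.lim = false  [e₀.acc == true]
19. n12.idx = false  [B₁.lim == true]
20. n13.wid = "yu"  [terminal]
21. n14.wid = "uq"  [terminal]
22. n15.key = -1  [terminal]
23. n12.hot = false  [g.key > -1]
24. n12.cnt = 19  [g.key + 20]
25. n12.lim = 6  [len(b₀.wid) + 4]
26. n6.lim = true  [true]
27. n16.key = 17  [terminal]
28. n0.hot = true  [g.key > 16]
29. n0.cnt = -8  [-8]
30. n0.lim = 5  [(if S₁.hot then S₁.lim else S₁.cnt) + 8]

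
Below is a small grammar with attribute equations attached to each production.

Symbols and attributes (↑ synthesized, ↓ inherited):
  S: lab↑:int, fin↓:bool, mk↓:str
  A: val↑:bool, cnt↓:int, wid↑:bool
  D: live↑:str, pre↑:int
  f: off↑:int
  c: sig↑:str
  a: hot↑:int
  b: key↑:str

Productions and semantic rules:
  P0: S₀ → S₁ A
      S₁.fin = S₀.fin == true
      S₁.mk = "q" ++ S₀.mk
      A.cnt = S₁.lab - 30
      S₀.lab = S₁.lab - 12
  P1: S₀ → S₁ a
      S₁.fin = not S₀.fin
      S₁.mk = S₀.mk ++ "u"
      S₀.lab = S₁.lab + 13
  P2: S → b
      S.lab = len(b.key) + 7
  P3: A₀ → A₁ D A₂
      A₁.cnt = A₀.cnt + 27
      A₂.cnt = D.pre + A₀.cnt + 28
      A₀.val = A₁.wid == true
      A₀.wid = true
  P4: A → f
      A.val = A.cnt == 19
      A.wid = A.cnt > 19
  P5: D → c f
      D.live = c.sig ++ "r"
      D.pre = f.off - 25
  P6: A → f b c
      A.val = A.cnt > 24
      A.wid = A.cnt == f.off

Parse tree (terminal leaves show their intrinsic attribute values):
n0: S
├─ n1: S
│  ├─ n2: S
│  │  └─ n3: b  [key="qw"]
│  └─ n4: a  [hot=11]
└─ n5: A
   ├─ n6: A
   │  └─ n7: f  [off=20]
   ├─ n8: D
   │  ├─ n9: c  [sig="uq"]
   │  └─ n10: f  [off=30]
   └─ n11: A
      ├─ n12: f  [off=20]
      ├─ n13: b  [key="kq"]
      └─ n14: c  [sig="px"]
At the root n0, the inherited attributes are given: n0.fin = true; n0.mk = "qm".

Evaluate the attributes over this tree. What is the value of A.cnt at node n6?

1. n0.fin = true  [given at root]
2. n0.mk = "qm"  [given at root]
3. n1.fin = true  [S₀.fin == true]
4. n1.mk = "qqm"  ["q" ++ S₀.mk]
5. n2.fin = false  [not S₀.fin]
6. n2.mk = "qqmu"  [S₀.mk ++ "u"]
7. n3.key = "qw"  [terminal]
8. n2.lab = 9  [len(b.key) + 7]
9. n4.hot = 11  [terminal]
10. n1.lab = 22  [S₁.lab + 13]
11. n5.cnt = -8  [S₁.lab - 30]
12. n6.cnt = 19  [A₀.cnt + 27]
13. n7.off = 20  [terminal]
14. n6.val = true  [A.cnt == 19]
15. n6.wid = false  [A.cnt > 19]
16. n9.sig = "uq"  [terminal]
17. n10.off = 30  [terminal]
18. n8.live = "uqr"  [c.sig ++ "r"]
19. n8.pre = 5  [f.off - 25]
20. n11.cnt = 25  [D.pre + A₀.cnt + 28]
21. n12.off = 20  [terminal]
22. n13.key = "kq"  [terminal]
23. n14.sig = "px"  [terminal]
24. n11.val = true  [A.cnt > 24]
25. n11.wid = false  [A.cnt == f.off]
26. n5.val = false  [A₁.wid == true]
27. n5.wid = true  [true]
28. n0.lab = 10  [S₁.lab - 12]

19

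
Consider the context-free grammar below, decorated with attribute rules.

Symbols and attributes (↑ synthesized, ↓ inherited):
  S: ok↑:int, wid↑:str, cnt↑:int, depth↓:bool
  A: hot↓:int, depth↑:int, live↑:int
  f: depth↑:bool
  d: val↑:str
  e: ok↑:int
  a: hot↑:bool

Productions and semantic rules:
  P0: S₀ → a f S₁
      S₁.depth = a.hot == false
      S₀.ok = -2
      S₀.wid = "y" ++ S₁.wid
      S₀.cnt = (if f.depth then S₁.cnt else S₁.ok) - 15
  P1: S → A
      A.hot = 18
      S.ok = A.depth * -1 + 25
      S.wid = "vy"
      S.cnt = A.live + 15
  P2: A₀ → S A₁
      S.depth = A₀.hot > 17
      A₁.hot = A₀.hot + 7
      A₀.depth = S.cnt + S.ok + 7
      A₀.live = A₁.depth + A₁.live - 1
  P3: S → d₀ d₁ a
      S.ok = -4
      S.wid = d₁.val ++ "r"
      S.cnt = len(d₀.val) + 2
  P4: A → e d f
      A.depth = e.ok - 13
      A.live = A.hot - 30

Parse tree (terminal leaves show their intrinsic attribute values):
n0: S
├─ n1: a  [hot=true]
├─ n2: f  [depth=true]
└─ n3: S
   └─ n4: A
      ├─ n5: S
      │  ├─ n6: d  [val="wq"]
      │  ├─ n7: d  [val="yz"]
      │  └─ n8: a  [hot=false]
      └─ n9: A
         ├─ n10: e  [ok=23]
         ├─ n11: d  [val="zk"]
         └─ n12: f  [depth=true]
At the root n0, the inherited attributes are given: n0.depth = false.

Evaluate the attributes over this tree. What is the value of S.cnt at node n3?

19

1. n0.depth = false  [given at root]
2. n1.hot = true  [terminal]
3. n2.depth = true  [terminal]
4. n3.depth = false  [a.hot == false]
5. n4.hot = 18  [18]
6. n5.depth = true  [A₀.hot > 17]
7. n6.val = "wq"  [terminal]
8. n7.val = "yz"  [terminal]
9. n8.hot = false  [terminal]
10. n5.ok = -4  [-4]
11. n5.wid = "yzr"  [d₁.val ++ "r"]
12. n5.cnt = 4  [len(d₀.val) + 2]
13. n9.hot = 25  [A₀.hot + 7]
14. n10.ok = 23  [terminal]
15. n11.val = "zk"  [terminal]
16. n12.depth = true  [terminal]
17. n9.depth = 10  [e.ok - 13]
18. n9.live = -5  [A.hot - 30]
19. n4.depth = 7  [S.cnt + S.ok + 7]
20. n4.live = 4  [A₁.depth + A₁.live - 1]
21. n3.ok = 18  [A.depth * -1 + 25]
22. n3.wid = "vy"  ["vy"]
23. n3.cnt = 19  [A.live + 15]
24. n0.ok = -2  [-2]
25. n0.wid = "yvy"  ["y" ++ S₁.wid]
26. n0.cnt = 4  [(if f.depth then S₁.cnt else S₁.ok) - 15]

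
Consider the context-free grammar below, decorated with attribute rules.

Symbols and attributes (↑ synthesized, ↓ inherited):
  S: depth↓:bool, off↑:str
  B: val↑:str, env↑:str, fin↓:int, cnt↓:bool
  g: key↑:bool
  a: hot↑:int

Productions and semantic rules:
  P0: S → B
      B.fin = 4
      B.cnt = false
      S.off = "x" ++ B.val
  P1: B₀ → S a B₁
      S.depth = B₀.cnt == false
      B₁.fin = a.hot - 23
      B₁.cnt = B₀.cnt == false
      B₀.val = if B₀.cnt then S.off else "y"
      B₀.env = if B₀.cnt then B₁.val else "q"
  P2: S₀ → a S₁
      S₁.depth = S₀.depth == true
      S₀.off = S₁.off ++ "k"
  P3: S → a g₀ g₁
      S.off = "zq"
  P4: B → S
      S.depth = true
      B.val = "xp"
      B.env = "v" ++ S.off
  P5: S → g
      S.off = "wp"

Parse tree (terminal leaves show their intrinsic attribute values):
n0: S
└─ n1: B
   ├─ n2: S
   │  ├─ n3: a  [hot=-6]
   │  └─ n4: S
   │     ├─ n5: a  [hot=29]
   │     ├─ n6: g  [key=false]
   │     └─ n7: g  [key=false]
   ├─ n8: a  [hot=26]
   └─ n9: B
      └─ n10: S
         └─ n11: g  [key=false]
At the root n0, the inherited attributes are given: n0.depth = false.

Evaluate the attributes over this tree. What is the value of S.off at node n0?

"xy"

1. n0.depth = false  [given at root]
2. n1.fin = 4  [4]
3. n1.cnt = false  [false]
4. n2.depth = true  [B₀.cnt == false]
5. n3.hot = -6  [terminal]
6. n4.depth = true  [S₀.depth == true]
7. n5.hot = 29  [terminal]
8. n6.key = false  [terminal]
9. n7.key = false  [terminal]
10. n4.off = "zq"  ["zq"]
11. n2.off = "zqk"  [S₁.off ++ "k"]
12. n8.hot = 26  [terminal]
13. n9.fin = 3  [a.hot - 23]
14. n9.cnt = true  [B₀.cnt == false]
15. n10.depth = true  [true]
16. n11.key = false  [terminal]
17. n10.off = "wp"  ["wp"]
18. n9.val = "xp"  ["xp"]
19. n9.env = "vwp"  ["v" ++ S.off]
20. n1.val = "y"  [if B₀.cnt then S.off else "y"]
21. n1.env = "q"  [if B₀.cnt then B₁.val else "q"]
22. n0.off = "xy"  ["x" ++ B.val]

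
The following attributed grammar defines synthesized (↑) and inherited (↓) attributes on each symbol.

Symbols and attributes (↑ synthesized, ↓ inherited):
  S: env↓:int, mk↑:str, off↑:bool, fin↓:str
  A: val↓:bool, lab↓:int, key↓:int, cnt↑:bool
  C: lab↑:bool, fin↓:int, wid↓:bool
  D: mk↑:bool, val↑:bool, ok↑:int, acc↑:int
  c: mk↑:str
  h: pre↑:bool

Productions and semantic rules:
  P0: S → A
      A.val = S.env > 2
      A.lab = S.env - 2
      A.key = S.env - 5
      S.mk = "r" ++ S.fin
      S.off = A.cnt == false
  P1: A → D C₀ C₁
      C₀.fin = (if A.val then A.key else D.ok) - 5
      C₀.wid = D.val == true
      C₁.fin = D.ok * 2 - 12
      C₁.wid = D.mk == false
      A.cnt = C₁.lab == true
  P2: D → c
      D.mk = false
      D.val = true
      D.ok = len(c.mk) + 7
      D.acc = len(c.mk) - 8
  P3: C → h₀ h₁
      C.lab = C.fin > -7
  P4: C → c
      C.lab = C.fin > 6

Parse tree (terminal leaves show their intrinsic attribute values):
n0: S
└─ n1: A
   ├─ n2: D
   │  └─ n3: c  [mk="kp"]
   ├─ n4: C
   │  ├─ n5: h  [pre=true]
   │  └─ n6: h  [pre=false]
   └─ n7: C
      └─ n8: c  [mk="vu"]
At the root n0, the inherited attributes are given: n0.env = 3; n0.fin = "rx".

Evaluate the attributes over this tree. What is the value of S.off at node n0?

1. n0.env = 3  [given at root]
2. n0.fin = "rx"  [given at root]
3. n1.val = true  [S.env > 2]
4. n1.lab = 1  [S.env - 2]
5. n1.key = -2  [S.env - 5]
6. n3.mk = "kp"  [terminal]
7. n2.mk = false  [false]
8. n2.val = true  [true]
9. n2.ok = 9  [len(c.mk) + 7]
10. n2.acc = -6  [len(c.mk) - 8]
11. n4.fin = -7  [(if A.val then A.key else D.ok) - 5]
12. n4.wid = true  [D.val == true]
13. n5.pre = true  [terminal]
14. n6.pre = false  [terminal]
15. n4.lab = false  [C.fin > -7]
16. n7.fin = 6  [D.ok * 2 - 12]
17. n7.wid = true  [D.mk == false]
18. n8.mk = "vu"  [terminal]
19. n7.lab = false  [C.fin > 6]
20. n1.cnt = false  [C₁.lab == true]
21. n0.mk = "rrx"  ["r" ++ S.fin]
22. n0.off = true  [A.cnt == false]

true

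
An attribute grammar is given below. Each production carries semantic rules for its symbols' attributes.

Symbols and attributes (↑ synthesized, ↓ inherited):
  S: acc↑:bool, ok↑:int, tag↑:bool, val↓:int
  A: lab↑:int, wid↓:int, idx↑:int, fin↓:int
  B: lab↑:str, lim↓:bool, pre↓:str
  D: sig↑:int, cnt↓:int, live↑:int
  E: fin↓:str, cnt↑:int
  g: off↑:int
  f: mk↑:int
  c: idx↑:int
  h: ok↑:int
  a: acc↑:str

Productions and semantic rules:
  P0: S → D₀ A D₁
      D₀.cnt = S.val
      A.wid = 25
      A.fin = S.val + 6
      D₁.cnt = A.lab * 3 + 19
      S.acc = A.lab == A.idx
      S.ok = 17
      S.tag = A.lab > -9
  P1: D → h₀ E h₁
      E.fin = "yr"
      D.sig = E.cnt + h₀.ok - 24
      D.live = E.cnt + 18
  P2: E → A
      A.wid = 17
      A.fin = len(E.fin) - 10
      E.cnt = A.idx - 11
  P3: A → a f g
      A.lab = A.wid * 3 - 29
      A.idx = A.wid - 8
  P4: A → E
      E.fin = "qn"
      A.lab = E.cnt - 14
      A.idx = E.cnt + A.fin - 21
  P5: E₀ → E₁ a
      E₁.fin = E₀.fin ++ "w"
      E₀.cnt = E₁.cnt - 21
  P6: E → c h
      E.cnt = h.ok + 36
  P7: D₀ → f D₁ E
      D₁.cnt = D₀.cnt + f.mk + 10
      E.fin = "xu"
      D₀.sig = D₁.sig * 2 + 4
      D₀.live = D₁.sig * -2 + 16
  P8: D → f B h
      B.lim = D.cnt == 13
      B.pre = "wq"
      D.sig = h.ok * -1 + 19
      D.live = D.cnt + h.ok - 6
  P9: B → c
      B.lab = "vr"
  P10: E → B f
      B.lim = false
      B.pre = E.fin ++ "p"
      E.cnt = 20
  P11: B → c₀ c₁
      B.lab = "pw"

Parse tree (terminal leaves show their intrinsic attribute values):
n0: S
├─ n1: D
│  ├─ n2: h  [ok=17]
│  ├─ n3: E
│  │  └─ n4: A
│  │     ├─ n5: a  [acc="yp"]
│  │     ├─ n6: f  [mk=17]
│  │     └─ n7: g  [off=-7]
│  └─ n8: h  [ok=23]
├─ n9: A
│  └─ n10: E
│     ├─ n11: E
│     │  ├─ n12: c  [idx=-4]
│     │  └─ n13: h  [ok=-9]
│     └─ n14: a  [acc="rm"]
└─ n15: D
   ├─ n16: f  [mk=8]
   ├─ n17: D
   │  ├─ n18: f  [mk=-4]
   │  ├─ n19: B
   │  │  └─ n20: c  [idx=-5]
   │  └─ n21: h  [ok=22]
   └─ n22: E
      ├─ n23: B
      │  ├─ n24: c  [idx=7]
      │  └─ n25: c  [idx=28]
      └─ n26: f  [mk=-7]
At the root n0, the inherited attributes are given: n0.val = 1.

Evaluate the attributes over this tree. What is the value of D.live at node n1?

1. n0.val = 1  [given at root]
2. n1.cnt = 1  [S.val]
3. n2.ok = 17  [terminal]
4. n3.fin = "yr"  ["yr"]
5. n4.wid = 17  [17]
6. n4.fin = -8  [len(E.fin) - 10]
7. n5.acc = "yp"  [terminal]
8. n6.mk = 17  [terminal]
9. n7.off = -7  [terminal]
10. n4.lab = 22  [A.wid * 3 - 29]
11. n4.idx = 9  [A.wid - 8]
12. n3.cnt = -2  [A.idx - 11]
13. n8.ok = 23  [terminal]
14. n1.sig = -9  [E.cnt + h₀.ok - 24]
15. n1.live = 16  [E.cnt + 18]
16. n9.wid = 25  [25]
17. n9.fin = 7  [S.val + 6]
18. n10.fin = "qn"  ["qn"]
19. n11.fin = "qnw"  [E₀.fin ++ "w"]
20. n12.idx = -4  [terminal]
21. n13.ok = -9  [terminal]
22. n11.cnt = 27  [h.ok + 36]
23. n14.acc = "rm"  [terminal]
24. n10.cnt = 6  [E₁.cnt - 21]
25. n9.lab = -8  [E.cnt - 14]
26. n9.idx = -8  [E.cnt + A.fin - 21]
27. n15.cnt = -5  [A.lab * 3 + 19]
28. n16.mk = 8  [terminal]
29. n17.cnt = 13  [D₀.cnt + f.mk + 10]
30. n18.mk = -4  [terminal]
31. n19.lim = true  [D.cnt == 13]
32. n19.pre = "wq"  ["wq"]
33. n20.idx = -5  [terminal]
34. n19.lab = "vr"  ["vr"]
35. n21.ok = 22  [terminal]
36. n17.sig = -3  [h.ok * -1 + 19]
37. n17.live = 29  [D.cnt + h.ok - 6]
38. n22.fin = "xu"  ["xu"]
39. n23.lim = false  [false]
40. n23.pre = "xup"  [E.fin ++ "p"]
41. n24.idx = 7  [terminal]
42. n25.idx = 28  [terminal]
43. n23.lab = "pw"  ["pw"]
44. n26.mk = -7  [terminal]
45. n22.cnt = 20  [20]
46. n15.sig = -2  [D₁.sig * 2 + 4]
47. n15.live = 22  [D₁.sig * -2 + 16]
48. n0.acc = true  [A.lab == A.idx]
49. n0.ok = 17  [17]
50. n0.tag = true  [A.lab > -9]

16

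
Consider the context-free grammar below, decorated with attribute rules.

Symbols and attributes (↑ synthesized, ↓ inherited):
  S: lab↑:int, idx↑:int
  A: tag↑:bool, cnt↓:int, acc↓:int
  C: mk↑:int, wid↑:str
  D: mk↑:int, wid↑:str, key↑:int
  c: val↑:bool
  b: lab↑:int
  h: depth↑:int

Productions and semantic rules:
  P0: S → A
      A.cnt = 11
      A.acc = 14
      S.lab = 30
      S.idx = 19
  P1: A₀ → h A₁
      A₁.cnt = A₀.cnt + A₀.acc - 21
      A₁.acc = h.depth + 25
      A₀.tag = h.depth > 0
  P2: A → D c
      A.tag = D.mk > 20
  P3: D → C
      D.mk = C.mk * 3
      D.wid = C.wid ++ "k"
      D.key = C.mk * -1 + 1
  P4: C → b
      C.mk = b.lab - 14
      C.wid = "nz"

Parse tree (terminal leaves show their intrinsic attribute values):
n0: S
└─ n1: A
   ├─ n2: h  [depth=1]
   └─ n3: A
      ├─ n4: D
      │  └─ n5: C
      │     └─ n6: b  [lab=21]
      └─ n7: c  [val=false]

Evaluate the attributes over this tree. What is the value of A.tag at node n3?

true

1. n1.cnt = 11  [11]
2. n1.acc = 14  [14]
3. n2.depth = 1  [terminal]
4. n3.cnt = 4  [A₀.cnt + A₀.acc - 21]
5. n3.acc = 26  [h.depth + 25]
6. n6.lab = 21  [terminal]
7. n5.mk = 7  [b.lab - 14]
8. n5.wid = "nz"  ["nz"]
9. n4.mk = 21  [C.mk * 3]
10. n4.wid = "nzk"  [C.wid ++ "k"]
11. n4.key = -6  [C.mk * -1 + 1]
12. n7.val = false  [terminal]
13. n3.tag = true  [D.mk > 20]
14. n1.tag = true  [h.depth > 0]
15. n0.lab = 30  [30]
16. n0.idx = 19  [19]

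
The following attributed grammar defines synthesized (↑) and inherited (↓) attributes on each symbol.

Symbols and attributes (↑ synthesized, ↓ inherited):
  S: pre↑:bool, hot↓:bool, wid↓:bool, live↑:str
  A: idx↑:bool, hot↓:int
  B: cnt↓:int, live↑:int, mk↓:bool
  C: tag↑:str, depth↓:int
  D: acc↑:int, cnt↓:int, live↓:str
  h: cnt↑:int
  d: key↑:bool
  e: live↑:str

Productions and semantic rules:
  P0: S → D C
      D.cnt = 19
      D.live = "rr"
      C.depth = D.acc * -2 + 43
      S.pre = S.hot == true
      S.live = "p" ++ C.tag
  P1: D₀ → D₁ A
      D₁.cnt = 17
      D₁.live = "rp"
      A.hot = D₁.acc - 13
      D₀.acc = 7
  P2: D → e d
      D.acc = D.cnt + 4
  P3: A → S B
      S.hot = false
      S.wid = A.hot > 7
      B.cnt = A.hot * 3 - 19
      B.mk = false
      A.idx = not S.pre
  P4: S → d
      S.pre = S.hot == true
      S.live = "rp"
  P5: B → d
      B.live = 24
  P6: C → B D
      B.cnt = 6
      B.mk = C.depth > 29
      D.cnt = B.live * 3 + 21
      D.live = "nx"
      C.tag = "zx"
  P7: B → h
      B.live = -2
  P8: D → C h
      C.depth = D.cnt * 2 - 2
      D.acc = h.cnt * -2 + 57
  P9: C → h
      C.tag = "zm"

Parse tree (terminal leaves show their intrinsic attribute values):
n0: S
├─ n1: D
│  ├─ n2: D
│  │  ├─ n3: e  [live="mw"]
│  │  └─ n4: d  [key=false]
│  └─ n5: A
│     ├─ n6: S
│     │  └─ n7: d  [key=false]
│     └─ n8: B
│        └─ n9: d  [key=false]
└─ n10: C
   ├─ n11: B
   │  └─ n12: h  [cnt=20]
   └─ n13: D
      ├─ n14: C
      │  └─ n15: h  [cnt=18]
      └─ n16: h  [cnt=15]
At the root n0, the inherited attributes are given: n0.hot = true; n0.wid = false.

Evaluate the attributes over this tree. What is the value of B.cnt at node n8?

5

1. n0.hot = true  [given at root]
2. n0.wid = false  [given at root]
3. n1.cnt = 19  [19]
4. n1.live = "rr"  ["rr"]
5. n2.cnt = 17  [17]
6. n2.live = "rp"  ["rp"]
7. n3.live = "mw"  [terminal]
8. n4.key = false  [terminal]
9. n2.acc = 21  [D.cnt + 4]
10. n5.hot = 8  [D₁.acc - 13]
11. n6.hot = false  [false]
12. n6.wid = true  [A.hot > 7]
13. n7.key = false  [terminal]
14. n6.pre = false  [S.hot == true]
15. n6.live = "rp"  ["rp"]
16. n8.cnt = 5  [A.hot * 3 - 19]
17. n8.mk = false  [false]
18. n9.key = false  [terminal]
19. n8.live = 24  [24]
20. n5.idx = true  [not S.pre]
21. n1.acc = 7  [7]
22. n10.depth = 29  [D.acc * -2 + 43]
23. n11.cnt = 6  [6]
24. n11.mk = false  [C.depth > 29]
25. n12.cnt = 20  [terminal]
26. n11.live = -2  [-2]
27. n13.cnt = 15  [B.live * 3 + 21]
28. n13.live = "nx"  ["nx"]
29. n14.depth = 28  [D.cnt * 2 - 2]
30. n15.cnt = 18  [terminal]
31. n14.tag = "zm"  ["zm"]
32. n16.cnt = 15  [terminal]
33. n13.acc = 27  [h.cnt * -2 + 57]
34. n10.tag = "zx"  ["zx"]
35. n0.pre = true  [S.hot == true]
36. n0.live = "pzx"  ["p" ++ C.tag]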